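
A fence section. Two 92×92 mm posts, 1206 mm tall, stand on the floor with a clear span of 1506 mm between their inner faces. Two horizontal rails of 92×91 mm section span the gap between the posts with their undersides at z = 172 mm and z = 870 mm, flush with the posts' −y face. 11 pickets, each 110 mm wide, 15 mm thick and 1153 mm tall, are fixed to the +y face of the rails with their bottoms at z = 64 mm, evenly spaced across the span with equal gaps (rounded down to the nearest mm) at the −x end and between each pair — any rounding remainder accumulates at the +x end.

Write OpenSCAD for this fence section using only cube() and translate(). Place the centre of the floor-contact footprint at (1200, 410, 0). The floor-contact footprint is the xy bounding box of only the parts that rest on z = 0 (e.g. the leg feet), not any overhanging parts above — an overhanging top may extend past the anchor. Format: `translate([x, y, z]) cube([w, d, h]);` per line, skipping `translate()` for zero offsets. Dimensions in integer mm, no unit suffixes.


translate([355, 364, 0]) cube([92, 92, 1206]);
translate([1953, 364, 0]) cube([92, 92, 1206]);
translate([447, 364, 172]) cube([1506, 92, 91]);
translate([447, 364, 870]) cube([1506, 92, 91]);
translate([471, 456, 64]) cube([110, 15, 1153]);
translate([605, 456, 64]) cube([110, 15, 1153]);
translate([739, 456, 64]) cube([110, 15, 1153]);
translate([873, 456, 64]) cube([110, 15, 1153]);
translate([1007, 456, 64]) cube([110, 15, 1153]);
translate([1141, 456, 64]) cube([110, 15, 1153]);
translate([1275, 456, 64]) cube([110, 15, 1153]);
translate([1409, 456, 64]) cube([110, 15, 1153]);
translate([1543, 456, 64]) cube([110, 15, 1153]);
translate([1677, 456, 64]) cube([110, 15, 1153]);
translate([1811, 456, 64]) cube([110, 15, 1153]);


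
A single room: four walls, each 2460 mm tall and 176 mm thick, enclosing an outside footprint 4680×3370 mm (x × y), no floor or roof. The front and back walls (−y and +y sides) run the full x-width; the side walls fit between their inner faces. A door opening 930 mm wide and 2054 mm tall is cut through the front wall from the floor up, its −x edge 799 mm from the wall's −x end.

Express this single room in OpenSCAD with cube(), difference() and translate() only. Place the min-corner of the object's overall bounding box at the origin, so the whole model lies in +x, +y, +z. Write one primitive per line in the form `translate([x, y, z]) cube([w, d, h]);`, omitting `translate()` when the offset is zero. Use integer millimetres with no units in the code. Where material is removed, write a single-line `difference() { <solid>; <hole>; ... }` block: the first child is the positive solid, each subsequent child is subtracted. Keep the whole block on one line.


difference() { cube([4680, 176, 2460]); translate([799, 0, 0]) cube([930, 176, 2054]); }
translate([0, 3194, 0]) cube([4680, 176, 2460]);
translate([0, 176, 0]) cube([176, 3018, 2460]);
translate([4504, 176, 0]) cube([176, 3018, 2460]);


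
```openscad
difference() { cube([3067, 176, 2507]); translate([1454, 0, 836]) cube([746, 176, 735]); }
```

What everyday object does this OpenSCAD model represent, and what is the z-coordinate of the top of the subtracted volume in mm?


A wall with a window opening. The window head height is 1571 mm.

A wall with a rectangular opening subtracted — a window. Sill at z = 836, opening 735 mm tall, so the head is at 836 + 735 = 1571 mm.


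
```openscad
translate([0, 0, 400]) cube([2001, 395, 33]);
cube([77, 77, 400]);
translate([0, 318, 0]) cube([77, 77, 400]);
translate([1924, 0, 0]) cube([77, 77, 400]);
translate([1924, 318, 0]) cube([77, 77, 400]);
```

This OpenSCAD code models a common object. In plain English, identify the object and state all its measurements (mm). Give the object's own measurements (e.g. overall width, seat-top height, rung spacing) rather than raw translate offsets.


A long wooden bench with a 2001 mm (x) × 395 mm (y) seat, 33 mm thick, its top surface 433 mm above the floor. Four 77 mm square legs at the seat corners, flush with the edges, run from z = 0 to the seat underside.


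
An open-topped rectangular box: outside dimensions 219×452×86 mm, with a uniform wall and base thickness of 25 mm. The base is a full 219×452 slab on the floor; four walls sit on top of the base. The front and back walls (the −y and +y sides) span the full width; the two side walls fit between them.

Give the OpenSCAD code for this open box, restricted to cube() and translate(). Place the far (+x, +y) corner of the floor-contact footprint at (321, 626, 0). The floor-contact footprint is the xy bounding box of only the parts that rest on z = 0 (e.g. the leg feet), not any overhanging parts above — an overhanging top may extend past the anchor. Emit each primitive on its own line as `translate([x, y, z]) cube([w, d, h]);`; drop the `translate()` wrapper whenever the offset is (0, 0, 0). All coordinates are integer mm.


translate([102, 174, 0]) cube([219, 452, 25]);
translate([102, 174, 25]) cube([219, 25, 61]);
translate([102, 601, 25]) cube([219, 25, 61]);
translate([102, 199, 25]) cube([25, 402, 61]);
translate([296, 199, 25]) cube([25, 402, 61]);


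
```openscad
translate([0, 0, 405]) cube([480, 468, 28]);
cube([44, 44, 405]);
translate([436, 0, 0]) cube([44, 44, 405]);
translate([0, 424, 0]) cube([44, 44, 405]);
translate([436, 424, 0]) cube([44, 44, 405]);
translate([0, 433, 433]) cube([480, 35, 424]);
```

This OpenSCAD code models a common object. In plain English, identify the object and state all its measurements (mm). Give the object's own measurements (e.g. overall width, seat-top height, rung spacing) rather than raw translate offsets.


A chair. The seat is a 480×468×28 mm slab with its top at z = 433 mm, on four 44×44 mm corner legs (flush with the seat edges, standing on z = 0). A flat backrest 35 mm thick, 424 mm tall, spans the full seat width and rises from the seat top along its +y edge, rear face flush with the rear of the seat.


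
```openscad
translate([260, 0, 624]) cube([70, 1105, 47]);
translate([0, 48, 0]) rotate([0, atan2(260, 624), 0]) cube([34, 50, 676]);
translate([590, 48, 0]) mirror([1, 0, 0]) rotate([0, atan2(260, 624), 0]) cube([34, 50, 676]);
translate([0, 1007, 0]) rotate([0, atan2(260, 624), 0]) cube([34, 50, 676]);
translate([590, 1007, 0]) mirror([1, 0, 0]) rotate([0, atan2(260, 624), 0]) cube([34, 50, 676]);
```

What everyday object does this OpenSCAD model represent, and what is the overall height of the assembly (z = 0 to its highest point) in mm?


A sawhorse. The overall height is 671 mm.

A beam across two mirrored pairs of raked legs — a sawhorse. The beam's underside is at z = 624 (matching the legs' vertical rise in atan2(260, 624)) and the beam is 47 mm tall, so its top is at 624 + 47 = 671 mm. The raked legs top out at the beam's underside, so that is the highest point.


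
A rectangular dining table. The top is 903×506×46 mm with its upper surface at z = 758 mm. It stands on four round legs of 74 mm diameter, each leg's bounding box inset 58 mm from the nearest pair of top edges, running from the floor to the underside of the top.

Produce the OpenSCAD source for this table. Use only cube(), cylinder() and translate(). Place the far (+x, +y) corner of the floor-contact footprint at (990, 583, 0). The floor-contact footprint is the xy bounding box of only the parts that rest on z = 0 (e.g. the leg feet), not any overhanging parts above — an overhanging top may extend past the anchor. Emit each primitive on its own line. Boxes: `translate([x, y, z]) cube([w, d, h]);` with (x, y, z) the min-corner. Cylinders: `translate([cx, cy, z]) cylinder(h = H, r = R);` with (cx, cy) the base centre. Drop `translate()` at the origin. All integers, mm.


translate([145, 135, 712]) cube([903, 506, 46]);
translate([240, 230, 0]) cylinder(h = 712, r = 37);
translate([953, 230, 0]) cylinder(h = 712, r = 37);
translate([240, 546, 0]) cylinder(h = 712, r = 37);
translate([953, 546, 0]) cylinder(h = 712, r = 37);


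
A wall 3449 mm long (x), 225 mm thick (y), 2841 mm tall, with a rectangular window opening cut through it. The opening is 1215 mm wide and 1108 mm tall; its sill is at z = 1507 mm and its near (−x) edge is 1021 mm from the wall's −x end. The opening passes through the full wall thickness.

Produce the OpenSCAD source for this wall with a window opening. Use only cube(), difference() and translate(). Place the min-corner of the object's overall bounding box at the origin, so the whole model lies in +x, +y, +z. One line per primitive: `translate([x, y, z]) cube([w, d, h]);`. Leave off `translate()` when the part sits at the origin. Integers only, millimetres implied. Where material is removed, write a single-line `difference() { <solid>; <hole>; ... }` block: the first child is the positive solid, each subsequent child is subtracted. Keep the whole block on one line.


difference() { cube([3449, 225, 2841]); translate([1021, 0, 1507]) cube([1215, 225, 1108]); }


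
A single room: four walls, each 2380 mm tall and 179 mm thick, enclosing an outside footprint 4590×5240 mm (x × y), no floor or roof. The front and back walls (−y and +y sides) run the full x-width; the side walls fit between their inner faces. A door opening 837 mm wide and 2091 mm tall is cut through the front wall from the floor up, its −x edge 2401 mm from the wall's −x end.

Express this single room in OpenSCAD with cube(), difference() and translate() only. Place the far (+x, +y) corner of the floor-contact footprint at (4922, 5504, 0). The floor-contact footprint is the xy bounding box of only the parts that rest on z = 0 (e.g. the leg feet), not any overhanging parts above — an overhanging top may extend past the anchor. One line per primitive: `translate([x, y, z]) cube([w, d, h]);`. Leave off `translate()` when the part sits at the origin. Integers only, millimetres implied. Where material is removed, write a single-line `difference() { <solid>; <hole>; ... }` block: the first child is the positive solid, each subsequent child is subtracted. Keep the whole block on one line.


difference() { translate([332, 264, 0]) cube([4590, 179, 2380]); translate([2733, 264, 0]) cube([837, 179, 2091]); }
translate([332, 5325, 0]) cube([4590, 179, 2380]);
translate([332, 443, 0]) cube([179, 4882, 2380]);
translate([4743, 443, 0]) cube([179, 4882, 2380]);


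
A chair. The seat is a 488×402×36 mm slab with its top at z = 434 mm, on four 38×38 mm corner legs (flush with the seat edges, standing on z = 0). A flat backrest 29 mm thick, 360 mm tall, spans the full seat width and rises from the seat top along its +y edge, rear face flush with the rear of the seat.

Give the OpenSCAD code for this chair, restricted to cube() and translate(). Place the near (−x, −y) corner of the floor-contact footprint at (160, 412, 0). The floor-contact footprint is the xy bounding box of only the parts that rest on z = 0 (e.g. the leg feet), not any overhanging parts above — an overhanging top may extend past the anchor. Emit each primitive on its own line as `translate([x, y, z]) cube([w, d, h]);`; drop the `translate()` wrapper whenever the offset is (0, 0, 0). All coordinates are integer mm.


// leg_h = 434 - 36 = 398
translate([160, 412, 398]) cube([488, 402, 36]);
translate([160, 412, 0]) cube([38, 38, 398]);
translate([610, 412, 0]) cube([38, 38, 398]);
translate([160, 776, 0]) cube([38, 38, 398]);
translate([610, 776, 0]) cube([38, 38, 398]);
translate([160, 785, 434]) cube([488, 29, 360]);


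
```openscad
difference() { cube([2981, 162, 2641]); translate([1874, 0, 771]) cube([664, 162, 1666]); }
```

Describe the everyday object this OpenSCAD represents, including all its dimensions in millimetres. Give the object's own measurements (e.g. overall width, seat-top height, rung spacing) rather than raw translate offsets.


A wall 2981 mm long (x), 162 mm thick (y), 2641 mm tall, with a rectangular window opening cut through it. The opening is 664 mm wide and 1666 mm tall; its sill is at z = 771 mm and its near (−x) edge is 1874 mm from the wall's −x end. The opening passes through the full wall thickness.


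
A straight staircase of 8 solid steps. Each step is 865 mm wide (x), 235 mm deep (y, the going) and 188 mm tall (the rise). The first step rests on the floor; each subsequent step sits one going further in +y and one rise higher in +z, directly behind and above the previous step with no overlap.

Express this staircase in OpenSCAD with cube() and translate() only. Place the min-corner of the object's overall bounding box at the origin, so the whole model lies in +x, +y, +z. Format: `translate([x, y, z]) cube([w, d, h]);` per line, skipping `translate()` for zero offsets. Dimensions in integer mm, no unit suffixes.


cube([865, 235, 188]);
translate([0, 235, 188]) cube([865, 235, 188]);
translate([0, 470, 376]) cube([865, 235, 188]);
translate([0, 705, 564]) cube([865, 235, 188]);
translate([0, 940, 752]) cube([865, 235, 188]);
translate([0, 1175, 940]) cube([865, 235, 188]);
translate([0, 1410, 1128]) cube([865, 235, 188]);
translate([0, 1645, 1316]) cube([865, 235, 188]);


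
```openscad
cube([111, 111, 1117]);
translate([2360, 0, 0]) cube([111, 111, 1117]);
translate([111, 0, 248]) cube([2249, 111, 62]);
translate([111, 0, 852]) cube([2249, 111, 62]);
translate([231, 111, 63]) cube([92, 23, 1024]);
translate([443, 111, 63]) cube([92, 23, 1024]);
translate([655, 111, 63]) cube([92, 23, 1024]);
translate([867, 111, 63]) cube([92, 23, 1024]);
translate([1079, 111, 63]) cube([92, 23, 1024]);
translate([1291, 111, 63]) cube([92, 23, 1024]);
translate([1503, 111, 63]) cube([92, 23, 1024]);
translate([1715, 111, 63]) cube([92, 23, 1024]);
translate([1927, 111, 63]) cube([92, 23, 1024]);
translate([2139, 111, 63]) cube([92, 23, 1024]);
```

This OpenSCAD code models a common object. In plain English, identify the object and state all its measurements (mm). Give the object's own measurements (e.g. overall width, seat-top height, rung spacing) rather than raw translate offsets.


A fence section. Two 111×111 mm posts, 1117 mm tall, stand on the floor with a clear span of 2249 mm between their inner faces. Two horizontal rails of 111×62 mm section span the gap between the posts with their undersides at z = 248 mm and z = 852 mm, flush with the posts' −y face. 10 pickets, each 92 mm wide, 23 mm thick and 1024 mm tall, are fixed to the +y face of the rails with their bottoms at z = 63 mm, spaced across the span with a 120 mm gap after the −x post and between neighbouring pickets, with 129 mm left before the +x post.


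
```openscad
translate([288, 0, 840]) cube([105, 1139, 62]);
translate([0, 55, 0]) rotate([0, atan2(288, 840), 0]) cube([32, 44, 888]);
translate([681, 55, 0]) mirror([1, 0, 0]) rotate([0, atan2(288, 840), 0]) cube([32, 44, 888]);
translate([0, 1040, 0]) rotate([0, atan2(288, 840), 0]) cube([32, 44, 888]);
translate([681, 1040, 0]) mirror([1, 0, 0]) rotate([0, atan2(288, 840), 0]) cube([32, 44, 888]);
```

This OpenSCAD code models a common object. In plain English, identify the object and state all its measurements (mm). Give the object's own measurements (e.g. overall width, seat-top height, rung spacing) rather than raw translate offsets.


A sawhorse. A 105×1139×62 mm beam (x, y, z) sits on two A-frame leg pairs. Each pair is two raked legs of 32×44 mm section (44 mm along y) splaying symmetrically in x. Each leg rises 840 mm vertically over 288 mm of horizontal reach and is 888 mm long along its own axis. Every leg's outer bottom edge rests on the floor and its outer top edge meets a bottom edge of the beam — the left legs (tilting toward +x) meet the beam's −x bottom edge, the right legs (their mirror images, tilting toward −x) meet its +x bottom edge — so the leg tops tuck under the beam, the beam's underside is 840 mm above the floor, and the feet are 681 mm apart outside-to-outside with the beam centred between them. The two leg pairs are set in 55 mm from either end of the beam.


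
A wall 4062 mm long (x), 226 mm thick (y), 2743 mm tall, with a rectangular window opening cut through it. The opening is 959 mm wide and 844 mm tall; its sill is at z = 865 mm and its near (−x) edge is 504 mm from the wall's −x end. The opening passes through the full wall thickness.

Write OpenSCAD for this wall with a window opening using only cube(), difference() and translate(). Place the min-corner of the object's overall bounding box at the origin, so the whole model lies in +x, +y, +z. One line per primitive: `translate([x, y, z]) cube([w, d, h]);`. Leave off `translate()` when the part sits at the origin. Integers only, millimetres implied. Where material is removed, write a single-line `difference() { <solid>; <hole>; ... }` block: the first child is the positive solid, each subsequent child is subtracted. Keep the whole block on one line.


difference() { cube([4062, 226, 2743]); translate([504, 0, 865]) cube([959, 226, 844]); }


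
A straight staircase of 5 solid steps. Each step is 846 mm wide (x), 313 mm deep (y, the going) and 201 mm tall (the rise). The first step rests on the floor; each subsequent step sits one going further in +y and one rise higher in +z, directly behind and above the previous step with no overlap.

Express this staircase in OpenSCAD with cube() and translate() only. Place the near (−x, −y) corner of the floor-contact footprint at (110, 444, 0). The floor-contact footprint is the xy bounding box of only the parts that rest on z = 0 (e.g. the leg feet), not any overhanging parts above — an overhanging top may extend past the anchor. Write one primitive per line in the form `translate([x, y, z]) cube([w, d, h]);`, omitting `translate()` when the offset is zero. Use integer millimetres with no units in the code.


translate([110, 444, 0]) cube([846, 313, 201]);
translate([110, 757, 201]) cube([846, 313, 201]);
translate([110, 1070, 402]) cube([846, 313, 201]);
translate([110, 1383, 603]) cube([846, 313, 201]);
translate([110, 1696, 804]) cube([846, 313, 201]);


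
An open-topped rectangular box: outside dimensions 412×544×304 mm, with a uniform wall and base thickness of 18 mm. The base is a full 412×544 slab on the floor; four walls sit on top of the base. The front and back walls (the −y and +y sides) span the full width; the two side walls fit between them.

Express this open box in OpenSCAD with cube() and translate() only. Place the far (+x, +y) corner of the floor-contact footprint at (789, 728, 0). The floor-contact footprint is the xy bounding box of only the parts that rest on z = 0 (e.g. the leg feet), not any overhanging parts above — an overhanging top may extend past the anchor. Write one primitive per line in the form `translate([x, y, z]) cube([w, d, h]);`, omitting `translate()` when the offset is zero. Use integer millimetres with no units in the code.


translate([377, 184, 0]) cube([412, 544, 18]);
translate([377, 184, 18]) cube([412, 18, 286]);
translate([377, 710, 18]) cube([412, 18, 286]);
translate([377, 202, 18]) cube([18, 508, 286]);
translate([771, 202, 18]) cube([18, 508, 286]);


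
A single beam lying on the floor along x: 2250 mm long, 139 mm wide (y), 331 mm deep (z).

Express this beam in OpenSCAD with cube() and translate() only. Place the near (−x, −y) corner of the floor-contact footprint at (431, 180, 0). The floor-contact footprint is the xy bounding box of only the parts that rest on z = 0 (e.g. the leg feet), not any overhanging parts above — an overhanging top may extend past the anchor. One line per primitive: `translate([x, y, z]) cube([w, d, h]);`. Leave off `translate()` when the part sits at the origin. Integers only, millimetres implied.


translate([431, 180, 0]) cube([2250, 139, 331]);


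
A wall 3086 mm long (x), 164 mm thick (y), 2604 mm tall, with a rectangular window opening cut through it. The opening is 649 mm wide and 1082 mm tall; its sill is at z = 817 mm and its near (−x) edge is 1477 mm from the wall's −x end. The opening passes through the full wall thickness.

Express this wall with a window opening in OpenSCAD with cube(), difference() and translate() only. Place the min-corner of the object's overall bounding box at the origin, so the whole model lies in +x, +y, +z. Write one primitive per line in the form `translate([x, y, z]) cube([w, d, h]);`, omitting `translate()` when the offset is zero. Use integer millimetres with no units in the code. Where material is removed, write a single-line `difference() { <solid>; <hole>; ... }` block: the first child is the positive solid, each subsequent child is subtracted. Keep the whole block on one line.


difference() { cube([3086, 164, 2604]); translate([1477, 0, 817]) cube([649, 164, 1082]); }


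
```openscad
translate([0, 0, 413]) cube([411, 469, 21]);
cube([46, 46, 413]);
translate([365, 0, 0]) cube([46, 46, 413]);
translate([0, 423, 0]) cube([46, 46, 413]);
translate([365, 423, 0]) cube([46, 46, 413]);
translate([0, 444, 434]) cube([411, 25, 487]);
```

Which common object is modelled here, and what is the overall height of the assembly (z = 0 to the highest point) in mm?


A chair. The overall height is 921 mm.

A slab on four corner posts with a tall panel at the back — a chair. The seat slab sits at z = 413 with thickness 21, and the 487 mm backrest starts at the seat top, so the overall height is 413 + 21 + 487 = 921 mm.


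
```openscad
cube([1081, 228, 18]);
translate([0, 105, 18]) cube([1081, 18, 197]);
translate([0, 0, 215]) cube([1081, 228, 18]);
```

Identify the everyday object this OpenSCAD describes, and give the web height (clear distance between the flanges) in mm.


An I-beam. The web height is 197 mm.

Two wide flanges with a thin centred web — an I-beam. Overall 233 mm minus two 18 mm flanges gives a web of 233 − 2·18 = 197 mm.


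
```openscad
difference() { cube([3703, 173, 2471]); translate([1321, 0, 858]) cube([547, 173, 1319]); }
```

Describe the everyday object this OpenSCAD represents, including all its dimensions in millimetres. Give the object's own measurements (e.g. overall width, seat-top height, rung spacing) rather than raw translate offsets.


A wall 3703 mm long (x), 173 mm thick (y), 2471 mm tall, with a rectangular window opening cut through it. The opening is 547 mm wide and 1319 mm tall; its sill is at z = 858 mm and its near (−x) edge is 1321 mm from the wall's −x end. The opening passes through the full wall thickness.


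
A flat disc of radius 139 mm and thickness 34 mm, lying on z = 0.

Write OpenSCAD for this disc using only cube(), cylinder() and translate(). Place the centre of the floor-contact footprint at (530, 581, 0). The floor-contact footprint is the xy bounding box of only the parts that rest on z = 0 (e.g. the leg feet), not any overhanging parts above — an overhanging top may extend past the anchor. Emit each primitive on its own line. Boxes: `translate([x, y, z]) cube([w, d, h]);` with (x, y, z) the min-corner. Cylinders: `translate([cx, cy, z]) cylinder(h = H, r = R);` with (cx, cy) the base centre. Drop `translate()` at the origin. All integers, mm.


translate([530, 581, 0]) cylinder(h = 34, r = 139);


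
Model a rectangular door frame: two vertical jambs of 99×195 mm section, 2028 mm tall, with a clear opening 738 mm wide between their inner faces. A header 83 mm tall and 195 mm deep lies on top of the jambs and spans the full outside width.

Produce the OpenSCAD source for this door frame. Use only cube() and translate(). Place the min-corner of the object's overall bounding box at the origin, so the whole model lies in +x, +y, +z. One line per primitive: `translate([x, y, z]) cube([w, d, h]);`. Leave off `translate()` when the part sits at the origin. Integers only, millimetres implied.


cube([99, 195, 2028]);
translate([837, 0, 0]) cube([99, 195, 2028]);
translate([0, 0, 2028]) cube([936, 195, 83]);


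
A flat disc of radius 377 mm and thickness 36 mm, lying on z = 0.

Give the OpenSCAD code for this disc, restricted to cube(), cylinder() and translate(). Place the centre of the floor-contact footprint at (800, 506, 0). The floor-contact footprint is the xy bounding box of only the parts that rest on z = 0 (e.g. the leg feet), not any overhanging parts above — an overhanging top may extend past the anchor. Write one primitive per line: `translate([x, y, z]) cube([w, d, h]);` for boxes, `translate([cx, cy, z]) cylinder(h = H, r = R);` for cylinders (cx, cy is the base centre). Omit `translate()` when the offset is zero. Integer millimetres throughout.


translate([800, 506, 0]) cylinder(h = 36, r = 377);


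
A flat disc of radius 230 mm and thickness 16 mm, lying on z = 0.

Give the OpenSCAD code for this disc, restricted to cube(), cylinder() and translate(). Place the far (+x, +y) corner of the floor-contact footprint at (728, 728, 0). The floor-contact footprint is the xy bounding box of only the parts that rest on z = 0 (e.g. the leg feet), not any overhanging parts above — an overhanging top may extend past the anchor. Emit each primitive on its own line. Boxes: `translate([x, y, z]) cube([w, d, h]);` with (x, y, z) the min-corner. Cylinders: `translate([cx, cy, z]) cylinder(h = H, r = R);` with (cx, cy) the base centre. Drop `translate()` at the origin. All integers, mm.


translate([498, 498, 0]) cylinder(h = 16, r = 230);


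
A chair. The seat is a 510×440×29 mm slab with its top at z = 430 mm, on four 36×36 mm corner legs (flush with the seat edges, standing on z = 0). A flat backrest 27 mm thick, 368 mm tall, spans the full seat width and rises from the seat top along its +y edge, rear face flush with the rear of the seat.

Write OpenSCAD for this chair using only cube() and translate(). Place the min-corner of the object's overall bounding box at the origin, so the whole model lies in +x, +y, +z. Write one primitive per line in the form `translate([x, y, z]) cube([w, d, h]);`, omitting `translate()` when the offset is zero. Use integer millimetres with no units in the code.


translate([0, 0, 401]) cube([510, 440, 29]);
cube([36, 36, 401]);
translate([474, 0, 0]) cube([36, 36, 401]);
translate([0, 404, 0]) cube([36, 36, 401]);
translate([474, 404, 0]) cube([36, 36, 401]);
translate([0, 413, 430]) cube([510, 27, 368]);


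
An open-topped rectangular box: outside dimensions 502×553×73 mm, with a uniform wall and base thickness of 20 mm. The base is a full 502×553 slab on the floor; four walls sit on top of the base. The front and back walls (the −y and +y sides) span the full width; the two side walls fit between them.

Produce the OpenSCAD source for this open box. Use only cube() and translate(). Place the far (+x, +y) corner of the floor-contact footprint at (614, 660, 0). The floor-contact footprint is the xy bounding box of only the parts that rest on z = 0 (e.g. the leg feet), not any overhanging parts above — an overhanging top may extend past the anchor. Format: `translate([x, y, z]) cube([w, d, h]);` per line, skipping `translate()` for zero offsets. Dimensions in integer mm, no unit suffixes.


translate([112, 107, 0]) cube([502, 553, 20]);
translate([112, 107, 20]) cube([502, 20, 53]);
translate([112, 640, 20]) cube([502, 20, 53]);
translate([112, 127, 20]) cube([20, 513, 53]);
translate([594, 127, 20]) cube([20, 513, 53]);


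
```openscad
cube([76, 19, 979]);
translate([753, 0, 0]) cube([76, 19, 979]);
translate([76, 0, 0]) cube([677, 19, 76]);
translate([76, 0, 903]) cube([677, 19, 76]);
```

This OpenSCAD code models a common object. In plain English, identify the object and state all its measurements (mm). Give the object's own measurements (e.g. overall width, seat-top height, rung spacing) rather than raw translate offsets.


A rectangular picture frame lying in the x–z plane (depth along y). The opening is 677 mm wide (x) by 827 mm tall (z), surrounded by a border 76 mm wide on all four sides. The frame is 19 mm deep and is made of two full-height vertical stiles with two horizontal rails fitted between them.


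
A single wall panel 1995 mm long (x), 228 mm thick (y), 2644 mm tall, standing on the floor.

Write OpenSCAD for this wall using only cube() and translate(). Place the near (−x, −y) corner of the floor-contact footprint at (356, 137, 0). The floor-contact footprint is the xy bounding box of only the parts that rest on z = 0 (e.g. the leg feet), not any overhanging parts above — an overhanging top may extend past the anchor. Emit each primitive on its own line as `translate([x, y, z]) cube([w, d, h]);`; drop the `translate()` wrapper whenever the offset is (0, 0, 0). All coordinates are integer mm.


translate([356, 137, 0]) cube([1995, 228, 2644]);


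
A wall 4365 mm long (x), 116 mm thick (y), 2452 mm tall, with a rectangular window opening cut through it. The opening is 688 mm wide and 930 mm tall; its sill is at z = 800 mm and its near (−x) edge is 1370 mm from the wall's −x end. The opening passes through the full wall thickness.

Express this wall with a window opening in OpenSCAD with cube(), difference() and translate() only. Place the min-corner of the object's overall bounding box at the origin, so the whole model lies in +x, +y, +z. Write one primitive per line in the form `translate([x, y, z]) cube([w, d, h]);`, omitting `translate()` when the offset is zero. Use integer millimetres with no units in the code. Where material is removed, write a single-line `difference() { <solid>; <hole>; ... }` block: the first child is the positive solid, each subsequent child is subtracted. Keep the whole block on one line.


difference() { cube([4365, 116, 2452]); translate([1370, 0, 800]) cube([688, 116, 930]); }


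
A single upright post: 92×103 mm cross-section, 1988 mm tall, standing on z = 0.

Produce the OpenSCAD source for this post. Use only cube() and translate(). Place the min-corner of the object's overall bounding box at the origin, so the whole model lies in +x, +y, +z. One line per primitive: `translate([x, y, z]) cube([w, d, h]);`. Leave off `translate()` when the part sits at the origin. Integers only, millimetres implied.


cube([92, 103, 1988]);


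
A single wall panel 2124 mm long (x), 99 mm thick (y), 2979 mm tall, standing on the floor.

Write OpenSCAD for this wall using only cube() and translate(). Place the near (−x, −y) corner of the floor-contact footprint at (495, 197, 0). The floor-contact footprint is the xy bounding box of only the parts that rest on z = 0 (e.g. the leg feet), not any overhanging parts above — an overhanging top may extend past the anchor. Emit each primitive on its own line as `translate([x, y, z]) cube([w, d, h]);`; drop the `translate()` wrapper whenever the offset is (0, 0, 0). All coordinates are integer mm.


translate([495, 197, 0]) cube([2124, 99, 2979]);


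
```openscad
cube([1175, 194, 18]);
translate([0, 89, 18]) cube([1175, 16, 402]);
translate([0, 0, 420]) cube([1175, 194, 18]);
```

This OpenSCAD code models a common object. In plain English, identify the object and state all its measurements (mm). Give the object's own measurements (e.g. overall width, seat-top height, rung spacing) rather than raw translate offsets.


An I-beam lying along x, 1175 mm long. Overall section height 438 mm. Two flanges 194 mm wide (y) and 18 mm thick, one on the floor and one at the top; a web 16 mm thick runs between them, centred on the flange width.


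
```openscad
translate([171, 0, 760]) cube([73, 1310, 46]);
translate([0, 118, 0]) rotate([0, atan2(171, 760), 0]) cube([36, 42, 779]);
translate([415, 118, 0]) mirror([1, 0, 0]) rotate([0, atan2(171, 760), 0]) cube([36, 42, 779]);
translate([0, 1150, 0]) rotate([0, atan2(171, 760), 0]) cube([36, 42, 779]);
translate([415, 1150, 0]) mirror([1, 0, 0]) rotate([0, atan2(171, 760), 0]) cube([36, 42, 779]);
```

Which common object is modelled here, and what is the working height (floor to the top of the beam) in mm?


A sawhorse. The overall height is 806 mm.

A beam across two mirrored pairs of raked legs — a sawhorse. The beam's underside is at z = 760 (matching the legs' vertical rise in atan2(171, 760)) and the beam is 46 mm tall, so its top is at 760 + 46 = 806 mm. The raked legs top out at the beam's underside, so that is the highest point.


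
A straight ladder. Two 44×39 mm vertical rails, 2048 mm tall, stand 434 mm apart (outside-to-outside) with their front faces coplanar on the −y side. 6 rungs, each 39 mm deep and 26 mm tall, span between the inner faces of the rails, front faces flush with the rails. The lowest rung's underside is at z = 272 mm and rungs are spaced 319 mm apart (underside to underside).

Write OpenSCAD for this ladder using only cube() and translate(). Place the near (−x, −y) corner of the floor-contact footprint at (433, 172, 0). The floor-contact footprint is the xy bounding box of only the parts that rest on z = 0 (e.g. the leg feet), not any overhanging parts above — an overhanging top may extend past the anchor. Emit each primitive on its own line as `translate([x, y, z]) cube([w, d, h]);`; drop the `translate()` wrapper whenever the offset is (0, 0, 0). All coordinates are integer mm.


translate([433, 172, 0]) cube([44, 39, 2048]);
translate([823, 172, 0]) cube([44, 39, 2048]);
translate([477, 172, 272]) cube([346, 39, 26]);
translate([477, 172, 591]) cube([346, 39, 26]);
translate([477, 172, 910]) cube([346, 39, 26]);
translate([477, 172, 1229]) cube([346, 39, 26]);
translate([477, 172, 1548]) cube([346, 39, 26]);
translate([477, 172, 1867]) cube([346, 39, 26]);


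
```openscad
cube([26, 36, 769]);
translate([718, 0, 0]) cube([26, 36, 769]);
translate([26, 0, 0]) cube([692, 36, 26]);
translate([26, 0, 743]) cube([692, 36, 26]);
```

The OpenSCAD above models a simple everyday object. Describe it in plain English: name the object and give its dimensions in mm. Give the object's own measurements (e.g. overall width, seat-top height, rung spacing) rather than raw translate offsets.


A rectangular picture frame lying in the x–z plane (depth along y). The opening is 692 mm wide (x) by 717 mm tall (z), surrounded by a border 26 mm wide on all four sides. The frame is 36 mm deep and is made of two full-height vertical stiles with two horizontal rails fitted between them.


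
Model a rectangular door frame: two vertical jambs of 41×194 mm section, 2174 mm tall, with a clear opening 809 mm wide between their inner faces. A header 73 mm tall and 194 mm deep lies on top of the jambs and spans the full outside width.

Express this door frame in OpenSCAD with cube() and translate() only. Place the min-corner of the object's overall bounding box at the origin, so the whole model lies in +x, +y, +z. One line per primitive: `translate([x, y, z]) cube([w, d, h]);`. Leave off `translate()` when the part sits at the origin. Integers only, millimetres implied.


cube([41, 194, 2174]);
translate([850, 0, 0]) cube([41, 194, 2174]);
translate([0, 0, 2174]) cube([891, 194, 73]);


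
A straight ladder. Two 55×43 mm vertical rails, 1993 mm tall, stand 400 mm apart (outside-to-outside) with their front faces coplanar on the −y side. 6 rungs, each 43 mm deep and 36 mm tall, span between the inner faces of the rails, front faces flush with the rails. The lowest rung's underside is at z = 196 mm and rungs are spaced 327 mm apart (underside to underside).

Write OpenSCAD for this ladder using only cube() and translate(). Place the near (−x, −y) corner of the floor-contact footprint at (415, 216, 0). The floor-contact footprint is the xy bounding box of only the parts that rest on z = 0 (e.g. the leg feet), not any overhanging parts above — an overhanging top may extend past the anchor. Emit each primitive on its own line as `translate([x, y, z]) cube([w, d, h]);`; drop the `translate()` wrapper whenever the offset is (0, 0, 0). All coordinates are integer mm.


translate([415, 216, 0]) cube([55, 43, 1993]);
translate([760, 216, 0]) cube([55, 43, 1993]);
translate([470, 216, 196]) cube([290, 43, 36]);
translate([470, 216, 523]) cube([290, 43, 36]);
translate([470, 216, 850]) cube([290, 43, 36]);
translate([470, 216, 1177]) cube([290, 43, 36]);
translate([470, 216, 1504]) cube([290, 43, 36]);
translate([470, 216, 1831]) cube([290, 43, 36]);


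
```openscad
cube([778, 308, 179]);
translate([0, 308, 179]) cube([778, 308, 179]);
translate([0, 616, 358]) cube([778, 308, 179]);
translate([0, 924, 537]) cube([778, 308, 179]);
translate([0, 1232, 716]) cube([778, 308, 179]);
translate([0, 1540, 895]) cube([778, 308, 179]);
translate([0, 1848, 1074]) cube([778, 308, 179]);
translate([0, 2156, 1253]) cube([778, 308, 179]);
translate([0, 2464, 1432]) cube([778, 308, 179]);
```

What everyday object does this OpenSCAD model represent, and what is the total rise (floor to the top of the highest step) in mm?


A staircase. The total rise is 1611 mm.

9 identical blocks, each offset up and back from the previous — a staircase. Each step is 179 mm tall and there are 9 of them, so the total rise is 9 × 179 = 1611 mm.


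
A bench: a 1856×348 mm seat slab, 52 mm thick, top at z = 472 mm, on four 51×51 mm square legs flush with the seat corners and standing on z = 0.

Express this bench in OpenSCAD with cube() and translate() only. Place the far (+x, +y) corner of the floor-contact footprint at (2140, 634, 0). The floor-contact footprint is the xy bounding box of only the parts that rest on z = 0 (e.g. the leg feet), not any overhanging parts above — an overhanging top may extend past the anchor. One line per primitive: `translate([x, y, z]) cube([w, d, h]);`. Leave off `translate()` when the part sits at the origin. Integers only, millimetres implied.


// leg_h = 472 − 52 = 420
translate([284, 286, 420]) cube([1856, 348, 52]);
translate([284, 286, 0]) cube([51, 51, 420]);
translate([284, 583, 0]) cube([51, 51, 420]);
translate([2089, 286, 0]) cube([51, 51, 420]);
translate([2089, 583, 0]) cube([51, 51, 420]);


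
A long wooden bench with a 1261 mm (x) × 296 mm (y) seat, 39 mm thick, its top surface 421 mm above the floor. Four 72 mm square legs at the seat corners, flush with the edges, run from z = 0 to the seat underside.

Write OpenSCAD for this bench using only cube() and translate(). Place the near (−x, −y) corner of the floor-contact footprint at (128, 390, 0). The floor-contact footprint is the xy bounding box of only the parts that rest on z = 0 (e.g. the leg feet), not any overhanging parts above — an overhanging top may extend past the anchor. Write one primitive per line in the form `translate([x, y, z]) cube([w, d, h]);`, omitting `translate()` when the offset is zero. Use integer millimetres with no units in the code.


translate([128, 390, 382]) cube([1261, 296, 39]);
translate([128, 390, 0]) cube([72, 72, 382]);
translate([128, 614, 0]) cube([72, 72, 382]);
translate([1317, 390, 0]) cube([72, 72, 382]);
translate([1317, 614, 0]) cube([72, 72, 382]);


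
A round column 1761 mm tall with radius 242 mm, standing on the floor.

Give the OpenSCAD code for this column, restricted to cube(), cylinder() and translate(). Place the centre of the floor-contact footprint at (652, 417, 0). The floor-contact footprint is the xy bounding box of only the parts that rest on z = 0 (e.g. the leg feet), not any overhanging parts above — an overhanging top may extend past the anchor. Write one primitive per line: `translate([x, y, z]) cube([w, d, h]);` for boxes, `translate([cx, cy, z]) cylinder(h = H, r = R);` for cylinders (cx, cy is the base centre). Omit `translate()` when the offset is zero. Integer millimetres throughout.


translate([652, 417, 0]) cylinder(h = 1761, r = 242);


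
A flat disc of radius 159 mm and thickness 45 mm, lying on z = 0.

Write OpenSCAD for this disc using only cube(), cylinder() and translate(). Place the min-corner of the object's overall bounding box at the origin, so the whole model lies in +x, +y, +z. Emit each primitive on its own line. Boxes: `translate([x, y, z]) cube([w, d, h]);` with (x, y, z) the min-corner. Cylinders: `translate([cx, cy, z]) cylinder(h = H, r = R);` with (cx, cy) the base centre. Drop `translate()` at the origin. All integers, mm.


translate([159, 159, 0]) cylinder(h = 45, r = 159);
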